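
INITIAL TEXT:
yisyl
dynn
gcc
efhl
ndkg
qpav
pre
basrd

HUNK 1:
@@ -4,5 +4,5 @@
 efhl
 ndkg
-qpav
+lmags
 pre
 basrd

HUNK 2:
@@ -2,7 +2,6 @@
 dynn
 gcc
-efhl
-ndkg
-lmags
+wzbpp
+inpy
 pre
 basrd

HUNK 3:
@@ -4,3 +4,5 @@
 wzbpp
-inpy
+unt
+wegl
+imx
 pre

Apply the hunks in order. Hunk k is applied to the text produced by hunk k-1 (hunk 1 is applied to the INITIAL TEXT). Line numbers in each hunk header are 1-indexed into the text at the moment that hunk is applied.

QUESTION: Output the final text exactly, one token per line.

Hunk 1: at line 4 remove [qpav] add [lmags] -> 8 lines: yisyl dynn gcc efhl ndkg lmags pre basrd
Hunk 2: at line 2 remove [efhl,ndkg,lmags] add [wzbpp,inpy] -> 7 lines: yisyl dynn gcc wzbpp inpy pre basrd
Hunk 3: at line 4 remove [inpy] add [unt,wegl,imx] -> 9 lines: yisyl dynn gcc wzbpp unt wegl imx pre basrd

Answer: yisyl
dynn
gcc
wzbpp
unt
wegl
imx
pre
basrd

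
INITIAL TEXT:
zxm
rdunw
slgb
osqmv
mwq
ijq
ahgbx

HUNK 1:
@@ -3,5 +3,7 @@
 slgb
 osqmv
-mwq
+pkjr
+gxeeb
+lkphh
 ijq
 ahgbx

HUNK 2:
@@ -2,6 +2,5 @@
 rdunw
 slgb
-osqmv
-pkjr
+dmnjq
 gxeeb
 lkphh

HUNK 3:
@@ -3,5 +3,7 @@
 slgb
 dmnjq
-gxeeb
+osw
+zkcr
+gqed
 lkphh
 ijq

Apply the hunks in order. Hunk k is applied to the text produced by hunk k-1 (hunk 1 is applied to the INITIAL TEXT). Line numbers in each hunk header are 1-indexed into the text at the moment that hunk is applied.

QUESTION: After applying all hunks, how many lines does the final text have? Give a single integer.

Answer: 10

Derivation:
Hunk 1: at line 3 remove [mwq] add [pkjr,gxeeb,lkphh] -> 9 lines: zxm rdunw slgb osqmv pkjr gxeeb lkphh ijq ahgbx
Hunk 2: at line 2 remove [osqmv,pkjr] add [dmnjq] -> 8 lines: zxm rdunw slgb dmnjq gxeeb lkphh ijq ahgbx
Hunk 3: at line 3 remove [gxeeb] add [osw,zkcr,gqed] -> 10 lines: zxm rdunw slgb dmnjq osw zkcr gqed lkphh ijq ahgbx
Final line count: 10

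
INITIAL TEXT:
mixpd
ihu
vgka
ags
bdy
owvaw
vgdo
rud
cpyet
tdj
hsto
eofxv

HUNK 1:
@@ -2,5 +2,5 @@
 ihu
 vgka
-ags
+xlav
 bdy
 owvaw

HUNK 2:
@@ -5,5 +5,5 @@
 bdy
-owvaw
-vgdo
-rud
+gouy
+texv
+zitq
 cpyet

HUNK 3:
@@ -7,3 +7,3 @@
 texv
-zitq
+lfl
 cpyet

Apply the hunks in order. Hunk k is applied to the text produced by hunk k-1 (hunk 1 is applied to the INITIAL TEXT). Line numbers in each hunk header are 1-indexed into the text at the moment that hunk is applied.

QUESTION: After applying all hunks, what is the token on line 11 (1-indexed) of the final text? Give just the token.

Answer: hsto

Derivation:
Hunk 1: at line 2 remove [ags] add [xlav] -> 12 lines: mixpd ihu vgka xlav bdy owvaw vgdo rud cpyet tdj hsto eofxv
Hunk 2: at line 5 remove [owvaw,vgdo,rud] add [gouy,texv,zitq] -> 12 lines: mixpd ihu vgka xlav bdy gouy texv zitq cpyet tdj hsto eofxv
Hunk 3: at line 7 remove [zitq] add [lfl] -> 12 lines: mixpd ihu vgka xlav bdy gouy texv lfl cpyet tdj hsto eofxv
Final line 11: hsto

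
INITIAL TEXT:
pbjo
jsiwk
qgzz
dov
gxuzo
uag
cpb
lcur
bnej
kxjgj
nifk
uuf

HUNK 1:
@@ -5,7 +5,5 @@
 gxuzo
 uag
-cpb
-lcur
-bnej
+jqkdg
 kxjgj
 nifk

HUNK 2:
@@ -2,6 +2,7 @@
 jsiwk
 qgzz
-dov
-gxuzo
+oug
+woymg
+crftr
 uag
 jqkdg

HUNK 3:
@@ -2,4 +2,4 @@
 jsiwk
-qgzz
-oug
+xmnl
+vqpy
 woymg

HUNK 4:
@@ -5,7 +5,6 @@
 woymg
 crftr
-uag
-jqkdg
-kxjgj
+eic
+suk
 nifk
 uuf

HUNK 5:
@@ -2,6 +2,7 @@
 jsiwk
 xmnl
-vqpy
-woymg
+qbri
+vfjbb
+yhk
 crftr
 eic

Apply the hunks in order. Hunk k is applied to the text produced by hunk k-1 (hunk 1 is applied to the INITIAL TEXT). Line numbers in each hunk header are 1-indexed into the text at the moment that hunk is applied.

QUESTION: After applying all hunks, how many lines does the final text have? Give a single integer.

Answer: 11

Derivation:
Hunk 1: at line 5 remove [cpb,lcur,bnej] add [jqkdg] -> 10 lines: pbjo jsiwk qgzz dov gxuzo uag jqkdg kxjgj nifk uuf
Hunk 2: at line 2 remove [dov,gxuzo] add [oug,woymg,crftr] -> 11 lines: pbjo jsiwk qgzz oug woymg crftr uag jqkdg kxjgj nifk uuf
Hunk 3: at line 2 remove [qgzz,oug] add [xmnl,vqpy] -> 11 lines: pbjo jsiwk xmnl vqpy woymg crftr uag jqkdg kxjgj nifk uuf
Hunk 4: at line 5 remove [uag,jqkdg,kxjgj] add [eic,suk] -> 10 lines: pbjo jsiwk xmnl vqpy woymg crftr eic suk nifk uuf
Hunk 5: at line 2 remove [vqpy,woymg] add [qbri,vfjbb,yhk] -> 11 lines: pbjo jsiwk xmnl qbri vfjbb yhk crftr eic suk nifk uuf
Final line count: 11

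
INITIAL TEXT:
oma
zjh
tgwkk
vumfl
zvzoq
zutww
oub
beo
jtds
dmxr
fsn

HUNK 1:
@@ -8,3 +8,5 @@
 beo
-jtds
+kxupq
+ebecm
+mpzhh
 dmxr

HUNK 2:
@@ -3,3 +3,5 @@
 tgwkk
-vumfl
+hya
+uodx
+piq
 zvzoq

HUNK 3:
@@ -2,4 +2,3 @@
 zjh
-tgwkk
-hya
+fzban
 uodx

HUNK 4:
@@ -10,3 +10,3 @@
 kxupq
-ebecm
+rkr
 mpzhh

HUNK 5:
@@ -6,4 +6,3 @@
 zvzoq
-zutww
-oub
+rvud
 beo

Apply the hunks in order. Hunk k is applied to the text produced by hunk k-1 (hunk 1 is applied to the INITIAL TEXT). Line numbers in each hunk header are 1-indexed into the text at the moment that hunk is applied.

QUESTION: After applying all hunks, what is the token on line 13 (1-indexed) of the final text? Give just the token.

Hunk 1: at line 8 remove [jtds] add [kxupq,ebecm,mpzhh] -> 13 lines: oma zjh tgwkk vumfl zvzoq zutww oub beo kxupq ebecm mpzhh dmxr fsn
Hunk 2: at line 3 remove [vumfl] add [hya,uodx,piq] -> 15 lines: oma zjh tgwkk hya uodx piq zvzoq zutww oub beo kxupq ebecm mpzhh dmxr fsn
Hunk 3: at line 2 remove [tgwkk,hya] add [fzban] -> 14 lines: oma zjh fzban uodx piq zvzoq zutww oub beo kxupq ebecm mpzhh dmxr fsn
Hunk 4: at line 10 remove [ebecm] add [rkr] -> 14 lines: oma zjh fzban uodx piq zvzoq zutww oub beo kxupq rkr mpzhh dmxr fsn
Hunk 5: at line 6 remove [zutww,oub] add [rvud] -> 13 lines: oma zjh fzban uodx piq zvzoq rvud beo kxupq rkr mpzhh dmxr fsn
Final line 13: fsn

Answer: fsn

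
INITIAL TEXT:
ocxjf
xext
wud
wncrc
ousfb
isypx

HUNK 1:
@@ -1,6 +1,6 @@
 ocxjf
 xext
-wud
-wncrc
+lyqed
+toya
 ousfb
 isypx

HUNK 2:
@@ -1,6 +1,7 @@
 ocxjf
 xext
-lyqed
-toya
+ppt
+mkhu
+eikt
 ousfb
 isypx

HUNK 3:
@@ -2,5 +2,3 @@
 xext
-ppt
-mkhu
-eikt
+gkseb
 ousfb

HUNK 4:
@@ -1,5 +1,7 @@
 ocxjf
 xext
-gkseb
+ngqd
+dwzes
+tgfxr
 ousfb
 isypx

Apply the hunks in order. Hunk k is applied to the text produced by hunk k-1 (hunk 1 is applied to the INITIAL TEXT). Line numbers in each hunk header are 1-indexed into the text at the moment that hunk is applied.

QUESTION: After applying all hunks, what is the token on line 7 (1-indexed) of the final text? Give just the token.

Hunk 1: at line 1 remove [wud,wncrc] add [lyqed,toya] -> 6 lines: ocxjf xext lyqed toya ousfb isypx
Hunk 2: at line 1 remove [lyqed,toya] add [ppt,mkhu,eikt] -> 7 lines: ocxjf xext ppt mkhu eikt ousfb isypx
Hunk 3: at line 2 remove [ppt,mkhu,eikt] add [gkseb] -> 5 lines: ocxjf xext gkseb ousfb isypx
Hunk 4: at line 1 remove [gkseb] add [ngqd,dwzes,tgfxr] -> 7 lines: ocxjf xext ngqd dwzes tgfxr ousfb isypx
Final line 7: isypx

Answer: isypx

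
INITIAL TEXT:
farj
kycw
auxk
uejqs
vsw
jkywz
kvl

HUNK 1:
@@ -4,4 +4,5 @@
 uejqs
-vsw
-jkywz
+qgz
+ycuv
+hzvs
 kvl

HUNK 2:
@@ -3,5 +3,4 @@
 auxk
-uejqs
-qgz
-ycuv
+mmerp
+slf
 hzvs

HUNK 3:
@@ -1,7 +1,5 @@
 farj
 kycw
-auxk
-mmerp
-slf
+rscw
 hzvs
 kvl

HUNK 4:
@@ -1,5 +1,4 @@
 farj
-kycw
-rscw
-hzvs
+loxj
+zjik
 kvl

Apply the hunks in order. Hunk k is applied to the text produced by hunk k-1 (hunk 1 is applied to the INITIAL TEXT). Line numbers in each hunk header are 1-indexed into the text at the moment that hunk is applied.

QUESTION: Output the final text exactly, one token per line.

Answer: farj
loxj
zjik
kvl

Derivation:
Hunk 1: at line 4 remove [vsw,jkywz] add [qgz,ycuv,hzvs] -> 8 lines: farj kycw auxk uejqs qgz ycuv hzvs kvl
Hunk 2: at line 3 remove [uejqs,qgz,ycuv] add [mmerp,slf] -> 7 lines: farj kycw auxk mmerp slf hzvs kvl
Hunk 3: at line 1 remove [auxk,mmerp,slf] add [rscw] -> 5 lines: farj kycw rscw hzvs kvl
Hunk 4: at line 1 remove [kycw,rscw,hzvs] add [loxj,zjik] -> 4 lines: farj loxj zjik kvl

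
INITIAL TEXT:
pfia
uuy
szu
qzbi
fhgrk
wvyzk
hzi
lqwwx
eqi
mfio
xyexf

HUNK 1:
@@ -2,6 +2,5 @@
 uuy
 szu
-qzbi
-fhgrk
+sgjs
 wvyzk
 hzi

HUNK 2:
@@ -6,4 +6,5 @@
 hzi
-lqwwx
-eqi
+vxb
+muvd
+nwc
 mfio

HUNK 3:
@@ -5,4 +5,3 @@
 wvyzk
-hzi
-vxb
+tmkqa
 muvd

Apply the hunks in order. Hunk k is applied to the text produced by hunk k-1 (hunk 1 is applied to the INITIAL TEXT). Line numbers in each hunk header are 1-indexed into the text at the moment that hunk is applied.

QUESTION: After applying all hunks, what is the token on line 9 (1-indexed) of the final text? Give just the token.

Hunk 1: at line 2 remove [qzbi,fhgrk] add [sgjs] -> 10 lines: pfia uuy szu sgjs wvyzk hzi lqwwx eqi mfio xyexf
Hunk 2: at line 6 remove [lqwwx,eqi] add [vxb,muvd,nwc] -> 11 lines: pfia uuy szu sgjs wvyzk hzi vxb muvd nwc mfio xyexf
Hunk 3: at line 5 remove [hzi,vxb] add [tmkqa] -> 10 lines: pfia uuy szu sgjs wvyzk tmkqa muvd nwc mfio xyexf
Final line 9: mfio

Answer: mfio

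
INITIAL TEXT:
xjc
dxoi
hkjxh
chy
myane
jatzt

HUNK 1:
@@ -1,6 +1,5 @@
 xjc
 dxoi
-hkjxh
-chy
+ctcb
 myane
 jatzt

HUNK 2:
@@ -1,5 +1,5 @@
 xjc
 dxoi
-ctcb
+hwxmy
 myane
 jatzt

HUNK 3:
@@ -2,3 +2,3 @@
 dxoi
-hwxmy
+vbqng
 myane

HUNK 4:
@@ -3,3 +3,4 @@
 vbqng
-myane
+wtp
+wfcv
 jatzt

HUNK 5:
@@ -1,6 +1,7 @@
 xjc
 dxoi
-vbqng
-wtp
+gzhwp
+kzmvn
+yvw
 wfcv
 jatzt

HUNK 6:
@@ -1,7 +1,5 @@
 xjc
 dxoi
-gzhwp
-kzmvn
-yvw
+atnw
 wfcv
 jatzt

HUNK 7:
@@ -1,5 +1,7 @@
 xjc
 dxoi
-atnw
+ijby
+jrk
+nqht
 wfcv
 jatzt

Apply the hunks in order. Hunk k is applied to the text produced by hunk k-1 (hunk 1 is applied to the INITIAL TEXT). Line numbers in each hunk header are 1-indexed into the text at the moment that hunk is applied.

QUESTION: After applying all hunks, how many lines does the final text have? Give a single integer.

Hunk 1: at line 1 remove [hkjxh,chy] add [ctcb] -> 5 lines: xjc dxoi ctcb myane jatzt
Hunk 2: at line 1 remove [ctcb] add [hwxmy] -> 5 lines: xjc dxoi hwxmy myane jatzt
Hunk 3: at line 2 remove [hwxmy] add [vbqng] -> 5 lines: xjc dxoi vbqng myane jatzt
Hunk 4: at line 3 remove [myane] add [wtp,wfcv] -> 6 lines: xjc dxoi vbqng wtp wfcv jatzt
Hunk 5: at line 1 remove [vbqng,wtp] add [gzhwp,kzmvn,yvw] -> 7 lines: xjc dxoi gzhwp kzmvn yvw wfcv jatzt
Hunk 6: at line 1 remove [gzhwp,kzmvn,yvw] add [atnw] -> 5 lines: xjc dxoi atnw wfcv jatzt
Hunk 7: at line 1 remove [atnw] add [ijby,jrk,nqht] -> 7 lines: xjc dxoi ijby jrk nqht wfcv jatzt
Final line count: 7

Answer: 7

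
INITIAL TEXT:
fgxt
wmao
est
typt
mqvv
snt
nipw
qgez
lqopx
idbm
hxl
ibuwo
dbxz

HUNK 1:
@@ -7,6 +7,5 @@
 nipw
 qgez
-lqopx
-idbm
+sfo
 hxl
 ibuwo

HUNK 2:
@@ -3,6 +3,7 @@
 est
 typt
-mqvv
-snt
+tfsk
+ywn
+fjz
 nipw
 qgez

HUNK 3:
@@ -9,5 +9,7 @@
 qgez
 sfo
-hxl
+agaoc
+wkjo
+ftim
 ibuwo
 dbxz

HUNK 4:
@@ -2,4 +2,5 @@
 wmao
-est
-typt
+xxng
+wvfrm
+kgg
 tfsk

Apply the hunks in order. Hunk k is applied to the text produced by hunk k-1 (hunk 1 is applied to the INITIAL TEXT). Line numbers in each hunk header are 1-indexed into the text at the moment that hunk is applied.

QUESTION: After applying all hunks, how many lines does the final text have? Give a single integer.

Answer: 16

Derivation:
Hunk 1: at line 7 remove [lqopx,idbm] add [sfo] -> 12 lines: fgxt wmao est typt mqvv snt nipw qgez sfo hxl ibuwo dbxz
Hunk 2: at line 3 remove [mqvv,snt] add [tfsk,ywn,fjz] -> 13 lines: fgxt wmao est typt tfsk ywn fjz nipw qgez sfo hxl ibuwo dbxz
Hunk 3: at line 9 remove [hxl] add [agaoc,wkjo,ftim] -> 15 lines: fgxt wmao est typt tfsk ywn fjz nipw qgez sfo agaoc wkjo ftim ibuwo dbxz
Hunk 4: at line 2 remove [est,typt] add [xxng,wvfrm,kgg] -> 16 lines: fgxt wmao xxng wvfrm kgg tfsk ywn fjz nipw qgez sfo agaoc wkjo ftim ibuwo dbxz
Final line count: 16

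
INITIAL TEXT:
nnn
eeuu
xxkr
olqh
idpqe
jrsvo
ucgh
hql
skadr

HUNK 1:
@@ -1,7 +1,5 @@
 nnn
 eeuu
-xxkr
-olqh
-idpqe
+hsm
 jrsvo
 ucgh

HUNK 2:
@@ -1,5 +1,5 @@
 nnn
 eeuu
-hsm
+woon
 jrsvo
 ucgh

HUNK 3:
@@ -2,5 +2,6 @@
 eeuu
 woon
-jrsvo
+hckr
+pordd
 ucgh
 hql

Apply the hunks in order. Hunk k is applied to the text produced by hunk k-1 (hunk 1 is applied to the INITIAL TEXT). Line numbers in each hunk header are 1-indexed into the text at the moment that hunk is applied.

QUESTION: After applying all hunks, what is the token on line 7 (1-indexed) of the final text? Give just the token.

Answer: hql

Derivation:
Hunk 1: at line 1 remove [xxkr,olqh,idpqe] add [hsm] -> 7 lines: nnn eeuu hsm jrsvo ucgh hql skadr
Hunk 2: at line 1 remove [hsm] add [woon] -> 7 lines: nnn eeuu woon jrsvo ucgh hql skadr
Hunk 3: at line 2 remove [jrsvo] add [hckr,pordd] -> 8 lines: nnn eeuu woon hckr pordd ucgh hql skadr
Final line 7: hql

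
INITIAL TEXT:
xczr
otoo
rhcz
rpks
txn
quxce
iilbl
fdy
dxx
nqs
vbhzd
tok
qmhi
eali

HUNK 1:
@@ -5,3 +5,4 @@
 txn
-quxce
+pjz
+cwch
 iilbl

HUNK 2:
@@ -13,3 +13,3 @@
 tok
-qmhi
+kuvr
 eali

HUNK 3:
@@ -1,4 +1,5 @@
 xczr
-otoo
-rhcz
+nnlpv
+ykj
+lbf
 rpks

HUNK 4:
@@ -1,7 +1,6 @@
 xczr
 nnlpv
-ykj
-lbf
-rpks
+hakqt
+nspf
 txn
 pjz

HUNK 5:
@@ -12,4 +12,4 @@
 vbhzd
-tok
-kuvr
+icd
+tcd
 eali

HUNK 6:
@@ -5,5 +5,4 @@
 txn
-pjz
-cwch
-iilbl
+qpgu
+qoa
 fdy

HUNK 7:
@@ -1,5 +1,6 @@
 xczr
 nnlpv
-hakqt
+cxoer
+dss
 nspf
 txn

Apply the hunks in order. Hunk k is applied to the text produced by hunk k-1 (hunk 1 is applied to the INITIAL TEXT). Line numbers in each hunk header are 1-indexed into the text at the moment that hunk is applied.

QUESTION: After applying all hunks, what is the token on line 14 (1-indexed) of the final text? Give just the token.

Hunk 1: at line 5 remove [quxce] add [pjz,cwch] -> 15 lines: xczr otoo rhcz rpks txn pjz cwch iilbl fdy dxx nqs vbhzd tok qmhi eali
Hunk 2: at line 13 remove [qmhi] add [kuvr] -> 15 lines: xczr otoo rhcz rpks txn pjz cwch iilbl fdy dxx nqs vbhzd tok kuvr eali
Hunk 3: at line 1 remove [otoo,rhcz] add [nnlpv,ykj,lbf] -> 16 lines: xczr nnlpv ykj lbf rpks txn pjz cwch iilbl fdy dxx nqs vbhzd tok kuvr eali
Hunk 4: at line 1 remove [ykj,lbf,rpks] add [hakqt,nspf] -> 15 lines: xczr nnlpv hakqt nspf txn pjz cwch iilbl fdy dxx nqs vbhzd tok kuvr eali
Hunk 5: at line 12 remove [tok,kuvr] add [icd,tcd] -> 15 lines: xczr nnlpv hakqt nspf txn pjz cwch iilbl fdy dxx nqs vbhzd icd tcd eali
Hunk 6: at line 5 remove [pjz,cwch,iilbl] add [qpgu,qoa] -> 14 lines: xczr nnlpv hakqt nspf txn qpgu qoa fdy dxx nqs vbhzd icd tcd eali
Hunk 7: at line 1 remove [hakqt] add [cxoer,dss] -> 15 lines: xczr nnlpv cxoer dss nspf txn qpgu qoa fdy dxx nqs vbhzd icd tcd eali
Final line 14: tcd

Answer: tcd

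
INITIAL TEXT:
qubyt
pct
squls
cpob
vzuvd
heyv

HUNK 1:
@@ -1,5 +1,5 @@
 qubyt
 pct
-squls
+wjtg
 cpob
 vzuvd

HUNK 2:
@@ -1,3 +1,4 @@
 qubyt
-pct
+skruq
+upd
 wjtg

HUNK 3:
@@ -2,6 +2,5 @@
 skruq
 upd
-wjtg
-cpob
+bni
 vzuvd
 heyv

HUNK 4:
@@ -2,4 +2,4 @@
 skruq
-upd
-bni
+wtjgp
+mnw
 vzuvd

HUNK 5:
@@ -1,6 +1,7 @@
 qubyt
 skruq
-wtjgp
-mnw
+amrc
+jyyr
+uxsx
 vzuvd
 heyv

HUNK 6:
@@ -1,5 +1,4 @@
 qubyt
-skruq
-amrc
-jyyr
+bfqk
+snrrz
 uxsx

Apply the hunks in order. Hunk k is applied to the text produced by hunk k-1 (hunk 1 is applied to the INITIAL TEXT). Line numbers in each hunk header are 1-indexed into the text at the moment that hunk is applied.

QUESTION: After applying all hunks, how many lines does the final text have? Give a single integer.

Hunk 1: at line 1 remove [squls] add [wjtg] -> 6 lines: qubyt pct wjtg cpob vzuvd heyv
Hunk 2: at line 1 remove [pct] add [skruq,upd] -> 7 lines: qubyt skruq upd wjtg cpob vzuvd heyv
Hunk 3: at line 2 remove [wjtg,cpob] add [bni] -> 6 lines: qubyt skruq upd bni vzuvd heyv
Hunk 4: at line 2 remove [upd,bni] add [wtjgp,mnw] -> 6 lines: qubyt skruq wtjgp mnw vzuvd heyv
Hunk 5: at line 1 remove [wtjgp,mnw] add [amrc,jyyr,uxsx] -> 7 lines: qubyt skruq amrc jyyr uxsx vzuvd heyv
Hunk 6: at line 1 remove [skruq,amrc,jyyr] add [bfqk,snrrz] -> 6 lines: qubyt bfqk snrrz uxsx vzuvd heyv
Final line count: 6

Answer: 6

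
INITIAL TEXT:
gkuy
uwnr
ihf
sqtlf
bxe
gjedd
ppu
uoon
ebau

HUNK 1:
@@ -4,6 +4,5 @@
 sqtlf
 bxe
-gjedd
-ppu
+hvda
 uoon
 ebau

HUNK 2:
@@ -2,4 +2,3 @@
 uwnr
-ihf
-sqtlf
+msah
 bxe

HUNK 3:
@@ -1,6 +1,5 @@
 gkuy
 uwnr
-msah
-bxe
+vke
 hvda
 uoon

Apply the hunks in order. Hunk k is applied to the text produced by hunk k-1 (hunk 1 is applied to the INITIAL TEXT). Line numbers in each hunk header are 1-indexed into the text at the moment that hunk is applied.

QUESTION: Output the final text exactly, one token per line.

Answer: gkuy
uwnr
vke
hvda
uoon
ebau

Derivation:
Hunk 1: at line 4 remove [gjedd,ppu] add [hvda] -> 8 lines: gkuy uwnr ihf sqtlf bxe hvda uoon ebau
Hunk 2: at line 2 remove [ihf,sqtlf] add [msah] -> 7 lines: gkuy uwnr msah bxe hvda uoon ebau
Hunk 3: at line 1 remove [msah,bxe] add [vke] -> 6 lines: gkuy uwnr vke hvda uoon ebau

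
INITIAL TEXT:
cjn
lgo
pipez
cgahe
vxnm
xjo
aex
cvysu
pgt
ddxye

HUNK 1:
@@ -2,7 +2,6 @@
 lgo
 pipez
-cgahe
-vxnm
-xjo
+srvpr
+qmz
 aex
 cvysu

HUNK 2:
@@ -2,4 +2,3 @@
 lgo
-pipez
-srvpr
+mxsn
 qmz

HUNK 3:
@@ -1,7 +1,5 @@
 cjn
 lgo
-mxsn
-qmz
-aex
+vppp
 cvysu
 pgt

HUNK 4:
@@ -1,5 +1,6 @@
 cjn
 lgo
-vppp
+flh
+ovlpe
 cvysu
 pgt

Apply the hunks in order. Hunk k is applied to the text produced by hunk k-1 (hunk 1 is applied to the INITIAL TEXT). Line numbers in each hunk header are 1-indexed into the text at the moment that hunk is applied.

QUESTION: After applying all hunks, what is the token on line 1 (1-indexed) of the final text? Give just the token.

Answer: cjn

Derivation:
Hunk 1: at line 2 remove [cgahe,vxnm,xjo] add [srvpr,qmz] -> 9 lines: cjn lgo pipez srvpr qmz aex cvysu pgt ddxye
Hunk 2: at line 2 remove [pipez,srvpr] add [mxsn] -> 8 lines: cjn lgo mxsn qmz aex cvysu pgt ddxye
Hunk 3: at line 1 remove [mxsn,qmz,aex] add [vppp] -> 6 lines: cjn lgo vppp cvysu pgt ddxye
Hunk 4: at line 1 remove [vppp] add [flh,ovlpe] -> 7 lines: cjn lgo flh ovlpe cvysu pgt ddxye
Final line 1: cjn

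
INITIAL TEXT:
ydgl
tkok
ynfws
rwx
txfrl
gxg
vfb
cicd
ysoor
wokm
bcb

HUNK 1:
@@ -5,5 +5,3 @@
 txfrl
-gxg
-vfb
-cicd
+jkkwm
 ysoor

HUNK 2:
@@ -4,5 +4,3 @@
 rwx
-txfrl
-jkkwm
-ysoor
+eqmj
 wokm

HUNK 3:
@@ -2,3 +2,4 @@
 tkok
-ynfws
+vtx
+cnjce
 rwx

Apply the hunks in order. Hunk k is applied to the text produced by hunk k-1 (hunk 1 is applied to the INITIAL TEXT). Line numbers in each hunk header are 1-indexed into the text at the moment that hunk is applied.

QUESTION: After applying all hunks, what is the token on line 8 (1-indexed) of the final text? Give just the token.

Answer: bcb

Derivation:
Hunk 1: at line 5 remove [gxg,vfb,cicd] add [jkkwm] -> 9 lines: ydgl tkok ynfws rwx txfrl jkkwm ysoor wokm bcb
Hunk 2: at line 4 remove [txfrl,jkkwm,ysoor] add [eqmj] -> 7 lines: ydgl tkok ynfws rwx eqmj wokm bcb
Hunk 3: at line 2 remove [ynfws] add [vtx,cnjce] -> 8 lines: ydgl tkok vtx cnjce rwx eqmj wokm bcb
Final line 8: bcb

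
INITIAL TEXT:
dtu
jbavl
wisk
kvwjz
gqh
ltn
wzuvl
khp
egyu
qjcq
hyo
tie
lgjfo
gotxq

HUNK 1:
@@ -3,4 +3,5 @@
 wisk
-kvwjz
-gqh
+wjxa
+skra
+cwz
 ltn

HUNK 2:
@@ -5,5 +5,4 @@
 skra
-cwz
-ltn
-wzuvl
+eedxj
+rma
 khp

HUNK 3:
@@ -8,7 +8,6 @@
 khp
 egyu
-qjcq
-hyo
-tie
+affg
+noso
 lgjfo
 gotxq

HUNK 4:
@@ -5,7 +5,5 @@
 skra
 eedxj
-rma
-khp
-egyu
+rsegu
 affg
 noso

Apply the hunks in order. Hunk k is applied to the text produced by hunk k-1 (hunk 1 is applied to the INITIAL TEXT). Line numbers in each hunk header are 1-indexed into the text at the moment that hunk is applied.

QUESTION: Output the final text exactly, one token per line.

Hunk 1: at line 3 remove [kvwjz,gqh] add [wjxa,skra,cwz] -> 15 lines: dtu jbavl wisk wjxa skra cwz ltn wzuvl khp egyu qjcq hyo tie lgjfo gotxq
Hunk 2: at line 5 remove [cwz,ltn,wzuvl] add [eedxj,rma] -> 14 lines: dtu jbavl wisk wjxa skra eedxj rma khp egyu qjcq hyo tie lgjfo gotxq
Hunk 3: at line 8 remove [qjcq,hyo,tie] add [affg,noso] -> 13 lines: dtu jbavl wisk wjxa skra eedxj rma khp egyu affg noso lgjfo gotxq
Hunk 4: at line 5 remove [rma,khp,egyu] add [rsegu] -> 11 lines: dtu jbavl wisk wjxa skra eedxj rsegu affg noso lgjfo gotxq

Answer: dtu
jbavl
wisk
wjxa
skra
eedxj
rsegu
affg
noso
lgjfo
gotxq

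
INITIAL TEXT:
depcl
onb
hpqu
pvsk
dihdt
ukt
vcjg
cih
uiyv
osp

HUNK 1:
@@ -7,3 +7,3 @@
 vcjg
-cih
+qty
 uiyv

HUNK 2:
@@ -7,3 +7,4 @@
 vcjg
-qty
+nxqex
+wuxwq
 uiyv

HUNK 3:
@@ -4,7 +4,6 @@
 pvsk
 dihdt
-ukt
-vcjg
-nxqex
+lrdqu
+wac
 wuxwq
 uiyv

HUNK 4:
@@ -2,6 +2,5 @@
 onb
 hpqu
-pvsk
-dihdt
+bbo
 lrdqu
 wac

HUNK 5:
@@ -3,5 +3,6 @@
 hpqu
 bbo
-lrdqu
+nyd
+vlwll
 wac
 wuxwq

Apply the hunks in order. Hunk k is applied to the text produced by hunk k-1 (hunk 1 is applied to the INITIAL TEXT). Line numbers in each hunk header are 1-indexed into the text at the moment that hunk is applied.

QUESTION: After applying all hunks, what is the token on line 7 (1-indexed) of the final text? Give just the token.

Answer: wac

Derivation:
Hunk 1: at line 7 remove [cih] add [qty] -> 10 lines: depcl onb hpqu pvsk dihdt ukt vcjg qty uiyv osp
Hunk 2: at line 7 remove [qty] add [nxqex,wuxwq] -> 11 lines: depcl onb hpqu pvsk dihdt ukt vcjg nxqex wuxwq uiyv osp
Hunk 3: at line 4 remove [ukt,vcjg,nxqex] add [lrdqu,wac] -> 10 lines: depcl onb hpqu pvsk dihdt lrdqu wac wuxwq uiyv osp
Hunk 4: at line 2 remove [pvsk,dihdt] add [bbo] -> 9 lines: depcl onb hpqu bbo lrdqu wac wuxwq uiyv osp
Hunk 5: at line 3 remove [lrdqu] add [nyd,vlwll] -> 10 lines: depcl onb hpqu bbo nyd vlwll wac wuxwq uiyv osp
Final line 7: wac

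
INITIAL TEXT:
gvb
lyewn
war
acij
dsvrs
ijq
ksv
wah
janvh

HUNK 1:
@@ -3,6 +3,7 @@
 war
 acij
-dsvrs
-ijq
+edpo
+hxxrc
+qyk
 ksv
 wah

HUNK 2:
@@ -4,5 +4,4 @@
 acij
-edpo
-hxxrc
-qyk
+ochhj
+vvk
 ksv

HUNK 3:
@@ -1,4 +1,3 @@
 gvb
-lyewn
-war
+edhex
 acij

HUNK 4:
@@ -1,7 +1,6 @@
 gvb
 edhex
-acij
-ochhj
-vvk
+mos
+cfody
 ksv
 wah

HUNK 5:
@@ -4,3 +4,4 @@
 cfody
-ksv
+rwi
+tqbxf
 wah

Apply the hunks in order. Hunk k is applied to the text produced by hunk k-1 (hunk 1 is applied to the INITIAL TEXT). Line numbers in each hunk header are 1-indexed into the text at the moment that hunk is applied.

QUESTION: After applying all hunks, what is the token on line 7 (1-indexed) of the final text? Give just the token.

Answer: wah

Derivation:
Hunk 1: at line 3 remove [dsvrs,ijq] add [edpo,hxxrc,qyk] -> 10 lines: gvb lyewn war acij edpo hxxrc qyk ksv wah janvh
Hunk 2: at line 4 remove [edpo,hxxrc,qyk] add [ochhj,vvk] -> 9 lines: gvb lyewn war acij ochhj vvk ksv wah janvh
Hunk 3: at line 1 remove [lyewn,war] add [edhex] -> 8 lines: gvb edhex acij ochhj vvk ksv wah janvh
Hunk 4: at line 1 remove [acij,ochhj,vvk] add [mos,cfody] -> 7 lines: gvb edhex mos cfody ksv wah janvh
Hunk 5: at line 4 remove [ksv] add [rwi,tqbxf] -> 8 lines: gvb edhex mos cfody rwi tqbxf wah janvh
Final line 7: wah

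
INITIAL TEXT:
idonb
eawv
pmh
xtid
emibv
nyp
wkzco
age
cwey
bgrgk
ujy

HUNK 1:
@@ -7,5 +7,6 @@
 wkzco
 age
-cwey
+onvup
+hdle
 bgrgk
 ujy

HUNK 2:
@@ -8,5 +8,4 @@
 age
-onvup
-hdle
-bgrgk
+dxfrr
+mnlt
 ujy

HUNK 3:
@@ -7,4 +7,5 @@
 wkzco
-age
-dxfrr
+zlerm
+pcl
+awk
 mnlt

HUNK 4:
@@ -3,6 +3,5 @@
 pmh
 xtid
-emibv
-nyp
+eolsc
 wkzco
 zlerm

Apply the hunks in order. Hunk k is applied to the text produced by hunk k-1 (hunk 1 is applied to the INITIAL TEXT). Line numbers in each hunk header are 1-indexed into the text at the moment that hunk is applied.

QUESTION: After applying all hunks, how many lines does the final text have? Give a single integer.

Answer: 11

Derivation:
Hunk 1: at line 7 remove [cwey] add [onvup,hdle] -> 12 lines: idonb eawv pmh xtid emibv nyp wkzco age onvup hdle bgrgk ujy
Hunk 2: at line 8 remove [onvup,hdle,bgrgk] add [dxfrr,mnlt] -> 11 lines: idonb eawv pmh xtid emibv nyp wkzco age dxfrr mnlt ujy
Hunk 3: at line 7 remove [age,dxfrr] add [zlerm,pcl,awk] -> 12 lines: idonb eawv pmh xtid emibv nyp wkzco zlerm pcl awk mnlt ujy
Hunk 4: at line 3 remove [emibv,nyp] add [eolsc] -> 11 lines: idonb eawv pmh xtid eolsc wkzco zlerm pcl awk mnlt ujy
Final line count: 11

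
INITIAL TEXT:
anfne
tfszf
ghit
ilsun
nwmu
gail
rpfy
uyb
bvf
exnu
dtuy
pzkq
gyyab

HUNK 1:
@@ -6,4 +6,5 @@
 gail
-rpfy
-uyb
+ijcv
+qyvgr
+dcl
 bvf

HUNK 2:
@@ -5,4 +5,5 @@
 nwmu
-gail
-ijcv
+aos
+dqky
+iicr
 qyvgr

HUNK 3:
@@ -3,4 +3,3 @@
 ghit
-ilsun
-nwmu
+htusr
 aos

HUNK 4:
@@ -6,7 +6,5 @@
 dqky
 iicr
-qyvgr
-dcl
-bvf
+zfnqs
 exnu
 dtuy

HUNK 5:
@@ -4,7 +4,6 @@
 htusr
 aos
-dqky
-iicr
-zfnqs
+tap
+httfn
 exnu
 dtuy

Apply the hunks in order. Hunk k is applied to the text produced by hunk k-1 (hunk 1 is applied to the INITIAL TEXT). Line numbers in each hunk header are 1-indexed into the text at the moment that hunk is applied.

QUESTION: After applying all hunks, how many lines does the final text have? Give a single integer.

Answer: 11

Derivation:
Hunk 1: at line 6 remove [rpfy,uyb] add [ijcv,qyvgr,dcl] -> 14 lines: anfne tfszf ghit ilsun nwmu gail ijcv qyvgr dcl bvf exnu dtuy pzkq gyyab
Hunk 2: at line 5 remove [gail,ijcv] add [aos,dqky,iicr] -> 15 lines: anfne tfszf ghit ilsun nwmu aos dqky iicr qyvgr dcl bvf exnu dtuy pzkq gyyab
Hunk 3: at line 3 remove [ilsun,nwmu] add [htusr] -> 14 lines: anfne tfszf ghit htusr aos dqky iicr qyvgr dcl bvf exnu dtuy pzkq gyyab
Hunk 4: at line 6 remove [qyvgr,dcl,bvf] add [zfnqs] -> 12 lines: anfne tfszf ghit htusr aos dqky iicr zfnqs exnu dtuy pzkq gyyab
Hunk 5: at line 4 remove [dqky,iicr,zfnqs] add [tap,httfn] -> 11 lines: anfne tfszf ghit htusr aos tap httfn exnu dtuy pzkq gyyab
Final line count: 11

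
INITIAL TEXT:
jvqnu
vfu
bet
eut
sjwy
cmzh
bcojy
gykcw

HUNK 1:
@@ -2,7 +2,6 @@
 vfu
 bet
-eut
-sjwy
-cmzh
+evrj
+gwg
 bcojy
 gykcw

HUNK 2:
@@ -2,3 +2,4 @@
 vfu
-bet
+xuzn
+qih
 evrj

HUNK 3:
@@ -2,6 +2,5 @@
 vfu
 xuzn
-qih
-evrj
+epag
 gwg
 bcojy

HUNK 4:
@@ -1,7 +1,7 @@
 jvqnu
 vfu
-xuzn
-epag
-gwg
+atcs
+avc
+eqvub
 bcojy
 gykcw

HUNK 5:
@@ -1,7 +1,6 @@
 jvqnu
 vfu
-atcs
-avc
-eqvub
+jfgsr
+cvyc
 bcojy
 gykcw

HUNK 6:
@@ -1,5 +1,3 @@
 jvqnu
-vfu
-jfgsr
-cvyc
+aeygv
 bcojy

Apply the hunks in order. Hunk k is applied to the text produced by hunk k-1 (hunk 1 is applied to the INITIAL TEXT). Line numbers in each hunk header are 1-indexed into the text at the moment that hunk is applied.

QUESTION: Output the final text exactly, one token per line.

Answer: jvqnu
aeygv
bcojy
gykcw

Derivation:
Hunk 1: at line 2 remove [eut,sjwy,cmzh] add [evrj,gwg] -> 7 lines: jvqnu vfu bet evrj gwg bcojy gykcw
Hunk 2: at line 2 remove [bet] add [xuzn,qih] -> 8 lines: jvqnu vfu xuzn qih evrj gwg bcojy gykcw
Hunk 3: at line 2 remove [qih,evrj] add [epag] -> 7 lines: jvqnu vfu xuzn epag gwg bcojy gykcw
Hunk 4: at line 1 remove [xuzn,epag,gwg] add [atcs,avc,eqvub] -> 7 lines: jvqnu vfu atcs avc eqvub bcojy gykcw
Hunk 5: at line 1 remove [atcs,avc,eqvub] add [jfgsr,cvyc] -> 6 lines: jvqnu vfu jfgsr cvyc bcojy gykcw
Hunk 6: at line 1 remove [vfu,jfgsr,cvyc] add [aeygv] -> 4 lines: jvqnu aeygv bcojy gykcw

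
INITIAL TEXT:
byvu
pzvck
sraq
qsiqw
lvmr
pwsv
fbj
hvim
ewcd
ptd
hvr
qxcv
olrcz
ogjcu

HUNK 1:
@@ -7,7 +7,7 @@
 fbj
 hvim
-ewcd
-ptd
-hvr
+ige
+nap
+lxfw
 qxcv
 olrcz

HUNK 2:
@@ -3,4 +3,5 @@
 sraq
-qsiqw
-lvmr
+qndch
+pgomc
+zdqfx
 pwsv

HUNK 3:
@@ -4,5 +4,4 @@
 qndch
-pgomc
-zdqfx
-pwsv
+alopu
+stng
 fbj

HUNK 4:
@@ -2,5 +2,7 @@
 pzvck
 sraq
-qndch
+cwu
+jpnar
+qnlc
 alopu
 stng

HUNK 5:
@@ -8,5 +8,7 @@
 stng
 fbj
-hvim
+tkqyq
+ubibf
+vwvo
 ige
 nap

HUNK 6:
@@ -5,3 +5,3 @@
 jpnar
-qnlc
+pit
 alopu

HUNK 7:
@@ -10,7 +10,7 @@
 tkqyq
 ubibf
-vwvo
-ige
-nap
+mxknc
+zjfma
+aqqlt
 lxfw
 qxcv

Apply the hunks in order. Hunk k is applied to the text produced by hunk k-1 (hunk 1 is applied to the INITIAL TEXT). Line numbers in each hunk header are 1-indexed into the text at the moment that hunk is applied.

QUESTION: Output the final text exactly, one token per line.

Hunk 1: at line 7 remove [ewcd,ptd,hvr] add [ige,nap,lxfw] -> 14 lines: byvu pzvck sraq qsiqw lvmr pwsv fbj hvim ige nap lxfw qxcv olrcz ogjcu
Hunk 2: at line 3 remove [qsiqw,lvmr] add [qndch,pgomc,zdqfx] -> 15 lines: byvu pzvck sraq qndch pgomc zdqfx pwsv fbj hvim ige nap lxfw qxcv olrcz ogjcu
Hunk 3: at line 4 remove [pgomc,zdqfx,pwsv] add [alopu,stng] -> 14 lines: byvu pzvck sraq qndch alopu stng fbj hvim ige nap lxfw qxcv olrcz ogjcu
Hunk 4: at line 2 remove [qndch] add [cwu,jpnar,qnlc] -> 16 lines: byvu pzvck sraq cwu jpnar qnlc alopu stng fbj hvim ige nap lxfw qxcv olrcz ogjcu
Hunk 5: at line 8 remove [hvim] add [tkqyq,ubibf,vwvo] -> 18 lines: byvu pzvck sraq cwu jpnar qnlc alopu stng fbj tkqyq ubibf vwvo ige nap lxfw qxcv olrcz ogjcu
Hunk 6: at line 5 remove [qnlc] add [pit] -> 18 lines: byvu pzvck sraq cwu jpnar pit alopu stng fbj tkqyq ubibf vwvo ige nap lxfw qxcv olrcz ogjcu
Hunk 7: at line 10 remove [vwvo,ige,nap] add [mxknc,zjfma,aqqlt] -> 18 lines: byvu pzvck sraq cwu jpnar pit alopu stng fbj tkqyq ubibf mxknc zjfma aqqlt lxfw qxcv olrcz ogjcu

Answer: byvu
pzvck
sraq
cwu
jpnar
pit
alopu
stng
fbj
tkqyq
ubibf
mxknc
zjfma
aqqlt
lxfw
qxcv
olrcz
ogjcu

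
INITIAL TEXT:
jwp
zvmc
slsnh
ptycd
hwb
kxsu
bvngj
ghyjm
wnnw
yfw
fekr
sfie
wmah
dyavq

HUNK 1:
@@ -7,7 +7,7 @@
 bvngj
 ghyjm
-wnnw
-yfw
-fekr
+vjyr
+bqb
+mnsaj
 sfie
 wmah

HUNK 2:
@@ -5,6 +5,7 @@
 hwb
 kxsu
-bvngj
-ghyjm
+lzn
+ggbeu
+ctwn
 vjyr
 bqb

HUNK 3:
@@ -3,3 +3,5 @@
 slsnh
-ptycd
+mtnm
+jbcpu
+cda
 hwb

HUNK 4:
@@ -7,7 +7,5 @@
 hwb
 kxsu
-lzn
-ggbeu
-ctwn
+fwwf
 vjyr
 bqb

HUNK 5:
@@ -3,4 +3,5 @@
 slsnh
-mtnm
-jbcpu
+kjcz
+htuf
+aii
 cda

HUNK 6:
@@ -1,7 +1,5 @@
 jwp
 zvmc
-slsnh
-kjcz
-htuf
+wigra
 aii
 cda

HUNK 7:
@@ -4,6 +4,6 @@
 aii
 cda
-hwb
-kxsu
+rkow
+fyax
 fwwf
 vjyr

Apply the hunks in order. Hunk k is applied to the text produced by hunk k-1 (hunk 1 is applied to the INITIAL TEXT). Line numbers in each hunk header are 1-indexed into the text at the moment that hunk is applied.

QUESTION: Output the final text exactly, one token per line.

Answer: jwp
zvmc
wigra
aii
cda
rkow
fyax
fwwf
vjyr
bqb
mnsaj
sfie
wmah
dyavq

Derivation:
Hunk 1: at line 7 remove [wnnw,yfw,fekr] add [vjyr,bqb,mnsaj] -> 14 lines: jwp zvmc slsnh ptycd hwb kxsu bvngj ghyjm vjyr bqb mnsaj sfie wmah dyavq
Hunk 2: at line 5 remove [bvngj,ghyjm] add [lzn,ggbeu,ctwn] -> 15 lines: jwp zvmc slsnh ptycd hwb kxsu lzn ggbeu ctwn vjyr bqb mnsaj sfie wmah dyavq
Hunk 3: at line 3 remove [ptycd] add [mtnm,jbcpu,cda] -> 17 lines: jwp zvmc slsnh mtnm jbcpu cda hwb kxsu lzn ggbeu ctwn vjyr bqb mnsaj sfie wmah dyavq
Hunk 4: at line 7 remove [lzn,ggbeu,ctwn] add [fwwf] -> 15 lines: jwp zvmc slsnh mtnm jbcpu cda hwb kxsu fwwf vjyr bqb mnsaj sfie wmah dyavq
Hunk 5: at line 3 remove [mtnm,jbcpu] add [kjcz,htuf,aii] -> 16 lines: jwp zvmc slsnh kjcz htuf aii cda hwb kxsu fwwf vjyr bqb mnsaj sfie wmah dyavq
Hunk 6: at line 1 remove [slsnh,kjcz,htuf] add [wigra] -> 14 lines: jwp zvmc wigra aii cda hwb kxsu fwwf vjyr bqb mnsaj sfie wmah dyavq
Hunk 7: at line 4 remove [hwb,kxsu] add [rkow,fyax] -> 14 lines: jwp zvmc wigra aii cda rkow fyax fwwf vjyr bqb mnsaj sfie wmah dyavq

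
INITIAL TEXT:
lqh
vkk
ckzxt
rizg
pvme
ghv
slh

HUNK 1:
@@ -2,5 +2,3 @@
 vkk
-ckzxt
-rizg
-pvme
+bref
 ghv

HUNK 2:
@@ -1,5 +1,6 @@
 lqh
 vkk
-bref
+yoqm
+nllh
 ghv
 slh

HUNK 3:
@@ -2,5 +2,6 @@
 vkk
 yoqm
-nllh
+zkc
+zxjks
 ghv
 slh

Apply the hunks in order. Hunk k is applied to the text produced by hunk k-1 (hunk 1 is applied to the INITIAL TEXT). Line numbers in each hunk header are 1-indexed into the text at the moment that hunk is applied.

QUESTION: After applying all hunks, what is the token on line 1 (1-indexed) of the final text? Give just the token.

Hunk 1: at line 2 remove [ckzxt,rizg,pvme] add [bref] -> 5 lines: lqh vkk bref ghv slh
Hunk 2: at line 1 remove [bref] add [yoqm,nllh] -> 6 lines: lqh vkk yoqm nllh ghv slh
Hunk 3: at line 2 remove [nllh] add [zkc,zxjks] -> 7 lines: lqh vkk yoqm zkc zxjks ghv slh
Final line 1: lqh

Answer: lqh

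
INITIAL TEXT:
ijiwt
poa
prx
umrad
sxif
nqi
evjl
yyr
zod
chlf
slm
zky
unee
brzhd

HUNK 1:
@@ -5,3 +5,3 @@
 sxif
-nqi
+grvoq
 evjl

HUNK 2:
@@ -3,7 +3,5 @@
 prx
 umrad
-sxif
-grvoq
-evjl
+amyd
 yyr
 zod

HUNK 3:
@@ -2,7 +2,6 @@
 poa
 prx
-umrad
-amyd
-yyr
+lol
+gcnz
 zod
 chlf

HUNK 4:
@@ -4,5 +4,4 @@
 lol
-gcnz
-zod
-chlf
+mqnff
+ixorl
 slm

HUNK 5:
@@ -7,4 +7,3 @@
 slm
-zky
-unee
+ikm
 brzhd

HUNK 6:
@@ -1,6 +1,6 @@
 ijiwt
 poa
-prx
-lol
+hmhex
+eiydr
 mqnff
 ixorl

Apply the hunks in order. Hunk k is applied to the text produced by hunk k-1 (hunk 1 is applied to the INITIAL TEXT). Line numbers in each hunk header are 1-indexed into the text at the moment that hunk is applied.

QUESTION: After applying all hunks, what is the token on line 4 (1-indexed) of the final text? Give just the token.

Answer: eiydr

Derivation:
Hunk 1: at line 5 remove [nqi] add [grvoq] -> 14 lines: ijiwt poa prx umrad sxif grvoq evjl yyr zod chlf slm zky unee brzhd
Hunk 2: at line 3 remove [sxif,grvoq,evjl] add [amyd] -> 12 lines: ijiwt poa prx umrad amyd yyr zod chlf slm zky unee brzhd
Hunk 3: at line 2 remove [umrad,amyd,yyr] add [lol,gcnz] -> 11 lines: ijiwt poa prx lol gcnz zod chlf slm zky unee brzhd
Hunk 4: at line 4 remove [gcnz,zod,chlf] add [mqnff,ixorl] -> 10 lines: ijiwt poa prx lol mqnff ixorl slm zky unee brzhd
Hunk 5: at line 7 remove [zky,unee] add [ikm] -> 9 lines: ijiwt poa prx lol mqnff ixorl slm ikm brzhd
Hunk 6: at line 1 remove [prx,lol] add [hmhex,eiydr] -> 9 lines: ijiwt poa hmhex eiydr mqnff ixorl slm ikm brzhd
Final line 4: eiydr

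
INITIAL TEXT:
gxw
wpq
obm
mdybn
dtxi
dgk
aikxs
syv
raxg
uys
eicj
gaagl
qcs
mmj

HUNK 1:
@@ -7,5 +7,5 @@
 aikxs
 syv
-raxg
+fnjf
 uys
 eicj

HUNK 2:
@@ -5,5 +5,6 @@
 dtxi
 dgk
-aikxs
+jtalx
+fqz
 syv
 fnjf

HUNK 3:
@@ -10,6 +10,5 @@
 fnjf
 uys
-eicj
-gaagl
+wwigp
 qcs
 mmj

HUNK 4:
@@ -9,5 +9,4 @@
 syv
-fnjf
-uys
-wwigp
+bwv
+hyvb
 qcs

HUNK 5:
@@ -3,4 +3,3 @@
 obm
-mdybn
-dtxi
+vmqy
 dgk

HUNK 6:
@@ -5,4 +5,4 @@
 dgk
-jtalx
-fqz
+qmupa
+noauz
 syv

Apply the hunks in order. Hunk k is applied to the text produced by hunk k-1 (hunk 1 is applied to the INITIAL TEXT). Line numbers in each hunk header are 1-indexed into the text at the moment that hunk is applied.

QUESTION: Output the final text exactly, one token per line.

Hunk 1: at line 7 remove [raxg] add [fnjf] -> 14 lines: gxw wpq obm mdybn dtxi dgk aikxs syv fnjf uys eicj gaagl qcs mmj
Hunk 2: at line 5 remove [aikxs] add [jtalx,fqz] -> 15 lines: gxw wpq obm mdybn dtxi dgk jtalx fqz syv fnjf uys eicj gaagl qcs mmj
Hunk 3: at line 10 remove [eicj,gaagl] add [wwigp] -> 14 lines: gxw wpq obm mdybn dtxi dgk jtalx fqz syv fnjf uys wwigp qcs mmj
Hunk 4: at line 9 remove [fnjf,uys,wwigp] add [bwv,hyvb] -> 13 lines: gxw wpq obm mdybn dtxi dgk jtalx fqz syv bwv hyvb qcs mmj
Hunk 5: at line 3 remove [mdybn,dtxi] add [vmqy] -> 12 lines: gxw wpq obm vmqy dgk jtalx fqz syv bwv hyvb qcs mmj
Hunk 6: at line 5 remove [jtalx,fqz] add [qmupa,noauz] -> 12 lines: gxw wpq obm vmqy dgk qmupa noauz syv bwv hyvb qcs mmj

Answer: gxw
wpq
obm
vmqy
dgk
qmupa
noauz
syv
bwv
hyvb
qcs
mmj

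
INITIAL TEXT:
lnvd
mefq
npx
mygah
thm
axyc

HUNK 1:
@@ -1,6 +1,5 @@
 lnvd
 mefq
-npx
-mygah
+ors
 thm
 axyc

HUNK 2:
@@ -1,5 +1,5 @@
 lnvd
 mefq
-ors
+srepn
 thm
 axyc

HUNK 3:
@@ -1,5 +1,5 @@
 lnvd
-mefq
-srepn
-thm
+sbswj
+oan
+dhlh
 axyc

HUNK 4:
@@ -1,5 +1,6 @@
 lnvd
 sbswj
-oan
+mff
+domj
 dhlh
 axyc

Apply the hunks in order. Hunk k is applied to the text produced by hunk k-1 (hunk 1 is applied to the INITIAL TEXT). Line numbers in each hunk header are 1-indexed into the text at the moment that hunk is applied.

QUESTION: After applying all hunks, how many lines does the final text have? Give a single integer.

Hunk 1: at line 1 remove [npx,mygah] add [ors] -> 5 lines: lnvd mefq ors thm axyc
Hunk 2: at line 1 remove [ors] add [srepn] -> 5 lines: lnvd mefq srepn thm axyc
Hunk 3: at line 1 remove [mefq,srepn,thm] add [sbswj,oan,dhlh] -> 5 lines: lnvd sbswj oan dhlh axyc
Hunk 4: at line 1 remove [oan] add [mff,domj] -> 6 lines: lnvd sbswj mff domj dhlh axyc
Final line count: 6

Answer: 6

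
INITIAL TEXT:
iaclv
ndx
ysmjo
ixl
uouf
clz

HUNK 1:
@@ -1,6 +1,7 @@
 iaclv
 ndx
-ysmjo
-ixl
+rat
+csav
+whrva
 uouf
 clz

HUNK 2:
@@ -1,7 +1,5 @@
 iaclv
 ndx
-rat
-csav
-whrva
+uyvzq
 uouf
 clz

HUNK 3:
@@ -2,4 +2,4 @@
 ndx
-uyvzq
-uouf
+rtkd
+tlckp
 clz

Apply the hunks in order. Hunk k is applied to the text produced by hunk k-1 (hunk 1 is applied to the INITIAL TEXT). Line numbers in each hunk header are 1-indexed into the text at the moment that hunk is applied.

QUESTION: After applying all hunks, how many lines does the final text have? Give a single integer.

Hunk 1: at line 1 remove [ysmjo,ixl] add [rat,csav,whrva] -> 7 lines: iaclv ndx rat csav whrva uouf clz
Hunk 2: at line 1 remove [rat,csav,whrva] add [uyvzq] -> 5 lines: iaclv ndx uyvzq uouf clz
Hunk 3: at line 2 remove [uyvzq,uouf] add [rtkd,tlckp] -> 5 lines: iaclv ndx rtkd tlckp clz
Final line count: 5

Answer: 5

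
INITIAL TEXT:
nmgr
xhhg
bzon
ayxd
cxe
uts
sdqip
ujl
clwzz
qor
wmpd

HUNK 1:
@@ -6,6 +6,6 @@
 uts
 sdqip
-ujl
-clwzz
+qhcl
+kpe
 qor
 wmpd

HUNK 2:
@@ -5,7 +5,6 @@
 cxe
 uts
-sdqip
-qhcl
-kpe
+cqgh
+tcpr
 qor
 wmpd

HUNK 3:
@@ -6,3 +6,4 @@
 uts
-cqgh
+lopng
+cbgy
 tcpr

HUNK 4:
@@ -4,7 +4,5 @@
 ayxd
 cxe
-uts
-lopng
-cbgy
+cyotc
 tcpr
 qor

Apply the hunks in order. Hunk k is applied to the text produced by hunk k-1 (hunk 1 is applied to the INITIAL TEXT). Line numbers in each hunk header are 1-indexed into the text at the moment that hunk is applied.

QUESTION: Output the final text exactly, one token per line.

Hunk 1: at line 6 remove [ujl,clwzz] add [qhcl,kpe] -> 11 lines: nmgr xhhg bzon ayxd cxe uts sdqip qhcl kpe qor wmpd
Hunk 2: at line 5 remove [sdqip,qhcl,kpe] add [cqgh,tcpr] -> 10 lines: nmgr xhhg bzon ayxd cxe uts cqgh tcpr qor wmpd
Hunk 3: at line 6 remove [cqgh] add [lopng,cbgy] -> 11 lines: nmgr xhhg bzon ayxd cxe uts lopng cbgy tcpr qor wmpd
Hunk 4: at line 4 remove [uts,lopng,cbgy] add [cyotc] -> 9 lines: nmgr xhhg bzon ayxd cxe cyotc tcpr qor wmpd

Answer: nmgr
xhhg
bzon
ayxd
cxe
cyotc
tcpr
qor
wmpd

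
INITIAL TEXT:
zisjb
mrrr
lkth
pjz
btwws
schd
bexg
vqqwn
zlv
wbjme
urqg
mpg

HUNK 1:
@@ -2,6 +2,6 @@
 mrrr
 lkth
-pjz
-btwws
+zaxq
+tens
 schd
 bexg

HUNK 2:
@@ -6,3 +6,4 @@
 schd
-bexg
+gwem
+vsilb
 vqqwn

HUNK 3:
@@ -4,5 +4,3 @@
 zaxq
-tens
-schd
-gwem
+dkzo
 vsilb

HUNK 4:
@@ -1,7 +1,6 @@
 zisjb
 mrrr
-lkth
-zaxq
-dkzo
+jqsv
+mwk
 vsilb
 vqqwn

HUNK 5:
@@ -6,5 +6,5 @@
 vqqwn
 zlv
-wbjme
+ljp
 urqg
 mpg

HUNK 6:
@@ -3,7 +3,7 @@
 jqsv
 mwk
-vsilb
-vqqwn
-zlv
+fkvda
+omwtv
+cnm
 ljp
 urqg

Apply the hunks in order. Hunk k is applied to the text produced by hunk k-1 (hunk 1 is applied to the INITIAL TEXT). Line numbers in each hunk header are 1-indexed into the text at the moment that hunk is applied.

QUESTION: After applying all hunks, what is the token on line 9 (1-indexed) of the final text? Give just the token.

Answer: urqg

Derivation:
Hunk 1: at line 2 remove [pjz,btwws] add [zaxq,tens] -> 12 lines: zisjb mrrr lkth zaxq tens schd bexg vqqwn zlv wbjme urqg mpg
Hunk 2: at line 6 remove [bexg] add [gwem,vsilb] -> 13 lines: zisjb mrrr lkth zaxq tens schd gwem vsilb vqqwn zlv wbjme urqg mpg
Hunk 3: at line 4 remove [tens,schd,gwem] add [dkzo] -> 11 lines: zisjb mrrr lkth zaxq dkzo vsilb vqqwn zlv wbjme urqg mpg
Hunk 4: at line 1 remove [lkth,zaxq,dkzo] add [jqsv,mwk] -> 10 lines: zisjb mrrr jqsv mwk vsilb vqqwn zlv wbjme urqg mpg
Hunk 5: at line 6 remove [wbjme] add [ljp] -> 10 lines: zisjb mrrr jqsv mwk vsilb vqqwn zlv ljp urqg mpg
Hunk 6: at line 3 remove [vsilb,vqqwn,zlv] add [fkvda,omwtv,cnm] -> 10 lines: zisjb mrrr jqsv mwk fkvda omwtv cnm ljp urqg mpg
Final line 9: urqg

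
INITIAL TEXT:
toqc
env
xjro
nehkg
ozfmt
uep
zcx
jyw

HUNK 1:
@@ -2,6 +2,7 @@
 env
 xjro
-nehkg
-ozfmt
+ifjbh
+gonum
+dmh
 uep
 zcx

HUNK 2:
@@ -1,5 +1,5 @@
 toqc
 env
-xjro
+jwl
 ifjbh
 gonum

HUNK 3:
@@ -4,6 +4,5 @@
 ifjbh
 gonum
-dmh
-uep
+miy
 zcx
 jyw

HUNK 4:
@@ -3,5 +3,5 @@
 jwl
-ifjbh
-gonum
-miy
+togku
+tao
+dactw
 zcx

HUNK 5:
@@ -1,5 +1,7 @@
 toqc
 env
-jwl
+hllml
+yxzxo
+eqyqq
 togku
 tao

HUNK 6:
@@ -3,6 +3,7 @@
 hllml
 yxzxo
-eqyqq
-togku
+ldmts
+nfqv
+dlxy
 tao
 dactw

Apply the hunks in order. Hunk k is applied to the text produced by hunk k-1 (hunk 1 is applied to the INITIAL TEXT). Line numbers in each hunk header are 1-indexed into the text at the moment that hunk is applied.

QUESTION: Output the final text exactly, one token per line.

Hunk 1: at line 2 remove [nehkg,ozfmt] add [ifjbh,gonum,dmh] -> 9 lines: toqc env xjro ifjbh gonum dmh uep zcx jyw
Hunk 2: at line 1 remove [xjro] add [jwl] -> 9 lines: toqc env jwl ifjbh gonum dmh uep zcx jyw
Hunk 3: at line 4 remove [dmh,uep] add [miy] -> 8 lines: toqc env jwl ifjbh gonum miy zcx jyw
Hunk 4: at line 3 remove [ifjbh,gonum,miy] add [togku,tao,dactw] -> 8 lines: toqc env jwl togku tao dactw zcx jyw
Hunk 5: at line 1 remove [jwl] add [hllml,yxzxo,eqyqq] -> 10 lines: toqc env hllml yxzxo eqyqq togku tao dactw zcx jyw
Hunk 6: at line 3 remove [eqyqq,togku] add [ldmts,nfqv,dlxy] -> 11 lines: toqc env hllml yxzxo ldmts nfqv dlxy tao dactw zcx jyw

Answer: toqc
env
hllml
yxzxo
ldmts
nfqv
dlxy
tao
dactw
zcx
jyw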